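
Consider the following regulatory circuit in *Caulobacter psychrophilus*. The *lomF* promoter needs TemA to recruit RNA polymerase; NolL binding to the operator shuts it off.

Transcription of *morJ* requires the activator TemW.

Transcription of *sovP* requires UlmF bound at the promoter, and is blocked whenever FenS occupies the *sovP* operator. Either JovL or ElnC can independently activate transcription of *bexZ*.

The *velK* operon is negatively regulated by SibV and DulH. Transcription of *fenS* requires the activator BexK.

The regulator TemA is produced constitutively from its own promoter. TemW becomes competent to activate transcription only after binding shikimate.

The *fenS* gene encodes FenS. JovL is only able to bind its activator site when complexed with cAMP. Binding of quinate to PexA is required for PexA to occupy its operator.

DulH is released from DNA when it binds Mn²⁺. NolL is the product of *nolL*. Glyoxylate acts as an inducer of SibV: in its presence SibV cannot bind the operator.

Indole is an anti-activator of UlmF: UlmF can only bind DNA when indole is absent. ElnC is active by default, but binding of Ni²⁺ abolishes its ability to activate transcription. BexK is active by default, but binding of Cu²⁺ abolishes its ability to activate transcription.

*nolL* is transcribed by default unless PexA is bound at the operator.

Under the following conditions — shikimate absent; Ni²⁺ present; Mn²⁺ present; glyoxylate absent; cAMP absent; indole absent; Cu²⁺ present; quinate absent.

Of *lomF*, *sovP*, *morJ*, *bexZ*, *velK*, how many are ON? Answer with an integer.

Quinate is absent, so PexA is inactive.
With no repressor bound, *nolL* is transcribed.
So NolL is produced and active.
TemA is produced constitutively and is active.
With repressor NolL bound, *lomF* is not transcribed.
→ *lomF* is OFF.
Indole is absent, so UlmF is active.
Cu²⁺ is present, so BexK is inactive.
Required activator BexK is absent, so *fenS* is not transcribed.
So FenS is not produced.
No repressor is bound and UlmF is active, so *sovP* is transcribed.
→ *sovP* is ON.
Shikimate is absent, so TemW is inactive.
Required activator TemW is absent, so *morJ* is not transcribed.
→ *morJ* is OFF.
cAMP is absent, so JovL is inactive.
Ni²⁺ is present, so ElnC is inactive.
No activator is available at the *bexZ* promoter, so *bexZ* is not transcribed.
→ *bexZ* is OFF.
Glyoxylate is absent, so SibV is active.
Mn²⁺ is present, so DulH is inactive.
With repressor SibV bound, *velK* is not transcribed.
→ *velK* is OFF.
1 of the 5 genes is transcribed.

1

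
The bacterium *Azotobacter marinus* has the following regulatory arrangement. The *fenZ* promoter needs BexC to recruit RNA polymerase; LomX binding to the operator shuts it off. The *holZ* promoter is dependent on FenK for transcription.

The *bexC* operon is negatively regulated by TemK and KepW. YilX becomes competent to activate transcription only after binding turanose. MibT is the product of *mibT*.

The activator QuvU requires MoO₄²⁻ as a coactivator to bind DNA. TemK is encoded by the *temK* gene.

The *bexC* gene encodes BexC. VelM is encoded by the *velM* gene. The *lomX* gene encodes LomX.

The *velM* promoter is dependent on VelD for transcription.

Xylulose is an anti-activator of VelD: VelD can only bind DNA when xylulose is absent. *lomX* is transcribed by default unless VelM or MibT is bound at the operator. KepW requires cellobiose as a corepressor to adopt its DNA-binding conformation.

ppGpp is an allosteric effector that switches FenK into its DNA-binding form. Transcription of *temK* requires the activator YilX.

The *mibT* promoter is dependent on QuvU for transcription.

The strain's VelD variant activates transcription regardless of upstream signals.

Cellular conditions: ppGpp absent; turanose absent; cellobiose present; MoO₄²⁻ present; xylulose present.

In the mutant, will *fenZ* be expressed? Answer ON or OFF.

Turanose is absent, so YilX is inactive.
Required activator YilX is absent, so *temK* is not transcribed.
So TemK is not produced.
Cellobiose is present, so KepW is active.
With repressor KepW bound, *bexC* is not transcribed.
So BexC is not produced.
VelD is constitutively active in this strain.
No repressor is bound and VelD is active, so *velM* is transcribed.
So VelM is produced and active.
MoO₄²⁻ is present, so QuvU is active.
No repressor is bound and QuvU is active, so *mibT* is transcribed.
So MibT is produced and active.
With repressor VelM bound, *lomX* is not transcribed.
So LomX is not produced.
Required activator BexC is absent, so *fenZ* is not transcribed.

OFF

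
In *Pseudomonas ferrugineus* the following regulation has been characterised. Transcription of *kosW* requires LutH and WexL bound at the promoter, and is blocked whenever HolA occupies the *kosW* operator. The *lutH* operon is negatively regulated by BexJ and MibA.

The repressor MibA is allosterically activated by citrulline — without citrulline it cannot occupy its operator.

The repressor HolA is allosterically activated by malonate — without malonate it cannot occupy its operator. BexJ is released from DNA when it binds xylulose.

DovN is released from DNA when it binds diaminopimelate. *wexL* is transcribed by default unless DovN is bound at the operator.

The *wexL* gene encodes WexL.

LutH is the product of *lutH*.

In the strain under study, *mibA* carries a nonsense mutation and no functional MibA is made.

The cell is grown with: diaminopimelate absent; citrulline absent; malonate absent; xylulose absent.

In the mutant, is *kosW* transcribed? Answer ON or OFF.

OFF

Malonate is absent, so HolA is inactive.
Xylulose is absent, so BexJ is active.
MibA is non-functional in this strain, so it has no effect.
With repressor BexJ bound, *lutH* is not transcribed.
So LutH is not produced.
Diaminopimelate is absent, so DovN is active.
With repressor DovN bound, *wexL* is not transcribed.
So WexL is not produced.
Required activator LutH is absent, so *kosW* is not transcribed.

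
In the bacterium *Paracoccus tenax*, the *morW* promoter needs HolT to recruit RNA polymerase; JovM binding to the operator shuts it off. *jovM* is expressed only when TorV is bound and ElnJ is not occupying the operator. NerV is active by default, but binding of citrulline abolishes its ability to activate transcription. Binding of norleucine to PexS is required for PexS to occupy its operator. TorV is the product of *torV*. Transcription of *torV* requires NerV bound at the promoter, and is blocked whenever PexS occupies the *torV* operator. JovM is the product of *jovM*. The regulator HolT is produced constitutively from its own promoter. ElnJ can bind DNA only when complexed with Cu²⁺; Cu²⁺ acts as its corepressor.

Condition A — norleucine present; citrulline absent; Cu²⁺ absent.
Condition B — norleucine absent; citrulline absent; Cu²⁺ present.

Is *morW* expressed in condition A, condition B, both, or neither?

both

Condition A:
HolT is produced constitutively and is active.
Norleucine is present, so PexS is active.
Citrulline is absent, so NerV is active.
With repressor PexS bound, *torV* is not transcribed.
So TorV is not produced.
Cu²⁺ is absent, so ElnJ is inactive.
Required activator TorV is absent, so *jovM* is not transcribed.
So JovM is not produced.
No repressor is bound and HolT is active, so *morW* is transcribed.
→ *morW* is ON in A.
Condition B:
HolT is produced constitutively and is active.
Norleucine is absent, so PexS is inactive.
Citrulline is absent, so NerV is active.
No repressor is bound and NerV is active, so *torV* is transcribed.
So TorV is produced and active.
Cu²⁺ is present, so ElnJ is active.
With repressor ElnJ bound, *jovM* is not transcribed.
So JovM is not produced.
No repressor is bound and HolT is active, so *morW* is transcribed.
→ *morW* is ON in B.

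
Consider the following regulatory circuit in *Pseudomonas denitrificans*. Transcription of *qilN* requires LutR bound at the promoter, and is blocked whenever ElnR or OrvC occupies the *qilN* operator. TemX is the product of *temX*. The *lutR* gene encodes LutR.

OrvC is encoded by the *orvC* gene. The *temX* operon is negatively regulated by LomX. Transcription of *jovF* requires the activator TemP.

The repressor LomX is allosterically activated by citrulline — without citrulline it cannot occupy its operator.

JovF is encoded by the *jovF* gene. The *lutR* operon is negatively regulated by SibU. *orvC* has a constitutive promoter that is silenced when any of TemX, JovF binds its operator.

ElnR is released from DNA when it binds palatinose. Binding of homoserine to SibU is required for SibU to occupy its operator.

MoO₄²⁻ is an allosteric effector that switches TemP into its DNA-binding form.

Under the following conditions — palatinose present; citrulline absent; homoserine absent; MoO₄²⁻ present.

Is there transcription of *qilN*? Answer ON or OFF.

Homoserine is absent, so SibU is inactive.
With no repressor bound, *lutR* is transcribed.
So LutR is produced and active.
Palatinose is present, so ElnR is inactive.
Citrulline is absent, so LomX is inactive.
With no repressor bound, *temX* is transcribed.
So TemX is produced and active.
MoO₄²⁻ is present, so TemP is active.
No repressor is bound and TemP is active, so *jovF* is transcribed.
So JovF is produced and active.
With repressor TemX bound, *orvC* is not transcribed.
So OrvC is not produced.
No repressor is bound and LutR is active, so *qilN* is transcribed.

ON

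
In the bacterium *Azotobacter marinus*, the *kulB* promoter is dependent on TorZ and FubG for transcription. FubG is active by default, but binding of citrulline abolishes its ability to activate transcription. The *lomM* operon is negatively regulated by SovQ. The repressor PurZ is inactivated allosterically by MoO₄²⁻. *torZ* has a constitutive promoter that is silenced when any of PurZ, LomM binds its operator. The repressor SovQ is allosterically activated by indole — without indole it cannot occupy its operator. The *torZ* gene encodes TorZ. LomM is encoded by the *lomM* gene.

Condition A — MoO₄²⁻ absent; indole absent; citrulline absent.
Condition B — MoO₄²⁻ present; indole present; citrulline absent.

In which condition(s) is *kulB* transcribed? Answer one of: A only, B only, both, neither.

Condition A:
MoO₄²⁻ is absent, so PurZ is active.
Indole is absent, so SovQ is inactive.
With no repressor bound, *lomM* is transcribed.
So LomM is produced and active.
With repressor PurZ bound, *torZ* is not transcribed.
So TorZ is not produced.
Citrulline is absent, so FubG is active.
Required activator TorZ is absent, so *kulB* is not transcribed.
→ *kulB* is OFF in A.
Condition B:
MoO₄²⁻ is present, so PurZ is inactive.
Indole is present, so SovQ is active.
With repressor SovQ bound, *lomM* is not transcribed.
So LomM is not produced.
With no repressor bound, *torZ* is transcribed.
So TorZ is produced and active.
Citrulline is absent, so FubG is active.
No repressor is bound and TorZ and FubG are active, so *kulB* is transcribed.
→ *kulB* is ON in B.

B only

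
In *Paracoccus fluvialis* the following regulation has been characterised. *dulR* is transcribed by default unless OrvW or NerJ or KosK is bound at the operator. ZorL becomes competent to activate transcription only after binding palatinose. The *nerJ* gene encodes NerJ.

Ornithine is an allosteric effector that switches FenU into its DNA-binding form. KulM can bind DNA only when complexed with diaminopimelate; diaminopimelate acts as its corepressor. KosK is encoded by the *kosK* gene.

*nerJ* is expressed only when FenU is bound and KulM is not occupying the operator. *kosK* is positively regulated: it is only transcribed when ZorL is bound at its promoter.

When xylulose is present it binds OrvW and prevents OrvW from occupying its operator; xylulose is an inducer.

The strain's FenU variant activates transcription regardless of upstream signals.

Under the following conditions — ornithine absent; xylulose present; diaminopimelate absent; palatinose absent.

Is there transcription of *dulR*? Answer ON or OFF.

Xylulose is present, so OrvW is inactive.
FenU is constitutively active in this strain.
Diaminopimelate is absent, so KulM is inactive.
No repressor is bound and FenU is active, so *nerJ* is transcribed.
So NerJ is produced and active.
Palatinose is absent, so ZorL is inactive.
Required activator ZorL is absent, so *kosK* is not transcribed.
So KosK is not produced.
With repressor NerJ bound, *dulR* is not transcribed.

OFF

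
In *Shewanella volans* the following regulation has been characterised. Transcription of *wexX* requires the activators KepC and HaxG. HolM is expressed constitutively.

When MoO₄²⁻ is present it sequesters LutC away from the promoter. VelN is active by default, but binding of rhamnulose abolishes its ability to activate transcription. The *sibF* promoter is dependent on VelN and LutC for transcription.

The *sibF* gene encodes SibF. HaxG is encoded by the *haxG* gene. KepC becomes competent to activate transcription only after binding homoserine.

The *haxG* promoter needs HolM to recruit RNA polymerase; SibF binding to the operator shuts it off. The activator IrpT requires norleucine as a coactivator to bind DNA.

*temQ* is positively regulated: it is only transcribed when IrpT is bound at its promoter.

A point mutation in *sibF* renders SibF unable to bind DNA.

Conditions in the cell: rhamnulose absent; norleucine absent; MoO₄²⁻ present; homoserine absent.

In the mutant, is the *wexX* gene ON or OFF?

Homoserine is absent, so KepC is inactive.
SibF is non-functional in this strain, so it has no effect.
HolM is produced constitutively and is active.
No repressor is bound and HolM is active, so *haxG* is transcribed.
So HaxG is produced and active.
Required activator KepC is absent, so *wexX* is not transcribed.

OFF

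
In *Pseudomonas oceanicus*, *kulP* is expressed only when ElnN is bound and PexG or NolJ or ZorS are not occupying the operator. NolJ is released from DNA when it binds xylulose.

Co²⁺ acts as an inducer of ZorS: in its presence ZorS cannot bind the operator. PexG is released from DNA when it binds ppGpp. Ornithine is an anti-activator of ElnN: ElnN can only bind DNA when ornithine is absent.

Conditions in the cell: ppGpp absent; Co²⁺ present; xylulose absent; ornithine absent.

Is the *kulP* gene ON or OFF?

OFF

ppGpp is absent, so PexG is active.
Xylulose is absent, so NolJ is active.
Co²⁺ is present, so ZorS is inactive.
Ornithine is absent, so ElnN is active.
With repressor PexG bound, *kulP* is not transcribed.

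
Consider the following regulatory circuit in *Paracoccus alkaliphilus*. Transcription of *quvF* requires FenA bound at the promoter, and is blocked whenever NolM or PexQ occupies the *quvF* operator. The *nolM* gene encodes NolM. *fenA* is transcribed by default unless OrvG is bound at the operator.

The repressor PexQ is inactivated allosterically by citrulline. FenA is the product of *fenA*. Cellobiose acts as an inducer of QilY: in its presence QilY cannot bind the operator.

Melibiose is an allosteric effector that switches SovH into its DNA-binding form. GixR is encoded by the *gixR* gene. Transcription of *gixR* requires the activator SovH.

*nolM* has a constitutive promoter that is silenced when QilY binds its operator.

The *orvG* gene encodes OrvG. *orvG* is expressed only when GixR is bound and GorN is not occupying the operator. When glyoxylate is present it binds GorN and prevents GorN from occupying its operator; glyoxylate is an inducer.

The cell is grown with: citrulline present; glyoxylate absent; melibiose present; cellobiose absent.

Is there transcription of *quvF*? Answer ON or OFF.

ON

Cellobiose is absent, so QilY is active.
With repressor QilY bound, *nolM* is not transcribed.
So NolM is not produced.
Citrulline is present, so PexQ is inactive.
Melibiose is present, so SovH is active.
No repressor is bound and SovH is active, so *gixR* is transcribed.
So GixR is produced and active.
Glyoxylate is absent, so GorN is active.
With repressor GorN bound, *orvG* is not transcribed.
So OrvG is not produced.
With no repressor bound, *fenA* is transcribed.
So FenA is produced and active.
No repressor is bound and FenA is active, so *quvF* is transcribed.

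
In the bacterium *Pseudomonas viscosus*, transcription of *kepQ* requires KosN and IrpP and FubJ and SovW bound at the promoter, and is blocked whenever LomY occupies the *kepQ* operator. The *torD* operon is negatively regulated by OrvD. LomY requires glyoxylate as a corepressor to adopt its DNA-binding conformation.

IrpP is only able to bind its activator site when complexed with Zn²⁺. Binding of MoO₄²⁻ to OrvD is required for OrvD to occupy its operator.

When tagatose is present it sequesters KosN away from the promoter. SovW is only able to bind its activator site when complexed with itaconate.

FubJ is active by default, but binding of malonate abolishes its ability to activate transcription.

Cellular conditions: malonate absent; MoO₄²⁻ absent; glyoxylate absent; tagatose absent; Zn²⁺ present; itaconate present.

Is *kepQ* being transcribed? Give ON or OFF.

Tagatose is absent, so KosN is active.
Zn²⁺ is present, so IrpP is active.
Malonate is absent, so FubJ is active.
Itaconate is present, so SovW is active.
Glyoxylate is absent, so LomY is inactive.
No repressor is bound and KosN and IrpP and FubJ and SovW are active, so *kepQ* is transcribed.

ON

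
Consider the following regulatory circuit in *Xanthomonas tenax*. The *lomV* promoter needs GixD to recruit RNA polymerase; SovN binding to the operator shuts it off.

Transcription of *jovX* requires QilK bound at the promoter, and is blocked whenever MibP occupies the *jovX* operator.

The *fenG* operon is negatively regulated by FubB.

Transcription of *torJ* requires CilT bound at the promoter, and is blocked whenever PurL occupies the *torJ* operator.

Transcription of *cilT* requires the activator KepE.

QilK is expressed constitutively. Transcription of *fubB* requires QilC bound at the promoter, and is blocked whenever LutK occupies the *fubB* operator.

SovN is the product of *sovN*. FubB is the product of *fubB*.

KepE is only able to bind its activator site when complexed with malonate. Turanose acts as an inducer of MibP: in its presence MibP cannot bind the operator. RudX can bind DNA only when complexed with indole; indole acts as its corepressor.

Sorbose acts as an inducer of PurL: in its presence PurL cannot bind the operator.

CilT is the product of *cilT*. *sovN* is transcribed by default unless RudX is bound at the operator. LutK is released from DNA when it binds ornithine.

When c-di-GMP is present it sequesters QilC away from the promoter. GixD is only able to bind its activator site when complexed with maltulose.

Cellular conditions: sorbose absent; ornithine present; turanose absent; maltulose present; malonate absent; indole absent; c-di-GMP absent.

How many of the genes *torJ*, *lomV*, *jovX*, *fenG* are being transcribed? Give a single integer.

Sorbose is absent, so PurL is active.
Malonate is absent, so KepE is inactive.
Required activator KepE is absent, so *cilT* is not transcribed.
So CilT is not produced.
With repressor PurL bound, *torJ* is not transcribed.
→ *torJ* is OFF.
Indole is absent, so RudX is inactive.
With no repressor bound, *sovN* is transcribed.
So SovN is produced and active.
Maltulose is present, so GixD is active.
With repressor SovN bound, *lomV* is not transcribed.
→ *lomV* is OFF.
QilK is produced constitutively and is active.
Turanose is absent, so MibP is active.
With repressor MibP bound, *jovX* is not transcribed.
→ *jovX* is OFF.
Ornithine is present, so LutK is inactive.
c-di-GMP is absent, so QilC is active.
No repressor is bound and QilC is active, so *fubB* is transcribed.
So FubB is produced and active.
With repressor FubB bound, *fenG* is not transcribed.
→ *fenG* is OFF.
0 of the 4 genes are transcribed.

0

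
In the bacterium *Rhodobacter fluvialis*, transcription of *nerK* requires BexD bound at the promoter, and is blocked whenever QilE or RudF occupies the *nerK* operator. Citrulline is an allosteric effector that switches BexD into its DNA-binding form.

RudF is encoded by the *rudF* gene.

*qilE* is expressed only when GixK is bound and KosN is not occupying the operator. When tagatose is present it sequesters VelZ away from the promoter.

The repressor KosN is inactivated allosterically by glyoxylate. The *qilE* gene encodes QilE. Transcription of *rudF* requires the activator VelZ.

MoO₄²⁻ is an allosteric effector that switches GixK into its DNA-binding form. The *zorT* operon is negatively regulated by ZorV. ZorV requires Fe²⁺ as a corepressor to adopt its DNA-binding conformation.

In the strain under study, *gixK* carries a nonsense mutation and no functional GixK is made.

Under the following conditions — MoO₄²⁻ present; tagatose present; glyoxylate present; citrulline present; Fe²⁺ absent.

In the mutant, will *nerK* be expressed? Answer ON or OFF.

GixK is non-functional in this strain, so it has no effect.
Glyoxylate is present, so KosN is inactive.
Required activator GixK is absent, so *qilE* is not transcribed.
So QilE is not produced.
Tagatose is present, so VelZ is inactive.
Required activator VelZ is absent, so *rudF* is not transcribed.
So RudF is not produced.
Citrulline is present, so BexD is active.
No repressor is bound and BexD is active, so *nerK* is transcribed.

ON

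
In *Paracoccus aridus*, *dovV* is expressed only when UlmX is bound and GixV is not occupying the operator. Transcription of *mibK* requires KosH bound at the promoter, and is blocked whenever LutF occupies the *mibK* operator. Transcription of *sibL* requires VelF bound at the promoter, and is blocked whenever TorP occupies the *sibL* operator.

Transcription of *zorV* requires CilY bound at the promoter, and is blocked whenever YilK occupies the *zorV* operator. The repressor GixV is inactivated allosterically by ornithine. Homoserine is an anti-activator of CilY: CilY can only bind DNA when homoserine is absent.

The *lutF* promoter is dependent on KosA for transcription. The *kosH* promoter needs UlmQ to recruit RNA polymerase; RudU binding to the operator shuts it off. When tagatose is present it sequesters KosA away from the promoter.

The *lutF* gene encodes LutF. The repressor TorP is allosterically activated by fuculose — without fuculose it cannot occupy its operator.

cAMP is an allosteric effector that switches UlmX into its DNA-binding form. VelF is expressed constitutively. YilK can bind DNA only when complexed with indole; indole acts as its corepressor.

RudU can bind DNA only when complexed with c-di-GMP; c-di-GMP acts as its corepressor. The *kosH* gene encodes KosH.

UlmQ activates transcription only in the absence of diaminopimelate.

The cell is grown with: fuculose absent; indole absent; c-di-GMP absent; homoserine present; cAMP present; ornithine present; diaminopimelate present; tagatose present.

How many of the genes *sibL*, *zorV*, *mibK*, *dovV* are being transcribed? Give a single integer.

2

Fuculose is absent, so TorP is inactive.
VelF is produced constitutively and is active.
No repressor is bound and VelF is active, so *sibL* is transcribed.
→ *sibL* is ON.
Indole is absent, so YilK is inactive.
Homoserine is present, so CilY is inactive.
Required activator CilY is absent, so *zorV* is not transcribed.
→ *zorV* is OFF.
Tagatose is present, so KosA is inactive.
Required activator KosA is absent, so *lutF* is not transcribed.
So LutF is not produced.
Diaminopimelate is present, so UlmQ is inactive.
c-di-GMP is absent, so RudU is inactive.
Required activator UlmQ is absent, so *kosH* is not transcribed.
So KosH is not produced.
Required activator KosH is absent, so *mibK* is not transcribed.
→ *mibK* is OFF.
Ornithine is present, so GixV is inactive.
cAMP is present, so UlmX is active.
No repressor is bound and UlmX is active, so *dovV* is transcribed.
→ *dovV* is ON.
2 of the 4 genes are transcribed.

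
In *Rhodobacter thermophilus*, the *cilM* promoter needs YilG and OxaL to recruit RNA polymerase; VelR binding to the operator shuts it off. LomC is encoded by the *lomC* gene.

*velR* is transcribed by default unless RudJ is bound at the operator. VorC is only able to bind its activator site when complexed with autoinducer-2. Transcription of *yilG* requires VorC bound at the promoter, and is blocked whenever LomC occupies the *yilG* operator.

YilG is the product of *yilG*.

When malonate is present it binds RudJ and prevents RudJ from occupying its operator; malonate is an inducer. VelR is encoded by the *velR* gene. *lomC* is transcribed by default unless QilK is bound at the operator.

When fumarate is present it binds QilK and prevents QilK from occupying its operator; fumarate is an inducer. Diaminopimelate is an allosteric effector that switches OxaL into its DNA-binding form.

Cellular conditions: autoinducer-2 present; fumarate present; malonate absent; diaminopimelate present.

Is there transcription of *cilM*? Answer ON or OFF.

OFF

Fumarate is present, so QilK is inactive.
With no repressor bound, *lomC* is transcribed.
So LomC is produced and active.
Autoinducer-2 is present, so VorC is active.
With repressor LomC bound, *yilG* is not transcribed.
So YilG is not produced.
Diaminopimelate is present, so OxaL is active.
Malonate is absent, so RudJ is active.
With repressor RudJ bound, *velR* is not transcribed.
So VelR is not produced.
Required activator YilG is absent, so *cilM* is not transcribed.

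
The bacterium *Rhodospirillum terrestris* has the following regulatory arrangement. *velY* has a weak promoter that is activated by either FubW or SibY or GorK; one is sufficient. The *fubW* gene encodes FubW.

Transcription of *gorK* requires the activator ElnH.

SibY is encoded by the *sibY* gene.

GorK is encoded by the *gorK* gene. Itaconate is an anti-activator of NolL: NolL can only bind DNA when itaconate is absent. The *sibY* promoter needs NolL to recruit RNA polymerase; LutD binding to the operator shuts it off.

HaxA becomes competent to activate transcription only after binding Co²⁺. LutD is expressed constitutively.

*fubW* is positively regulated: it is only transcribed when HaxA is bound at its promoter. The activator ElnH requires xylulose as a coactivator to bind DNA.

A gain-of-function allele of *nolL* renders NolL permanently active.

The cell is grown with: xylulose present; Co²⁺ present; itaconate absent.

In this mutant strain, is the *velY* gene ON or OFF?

ON

Co²⁺ is present, so HaxA is active.
No repressor is bound and HaxA is active, so *fubW* is transcribed.
So FubW is produced and active.
LutD is produced constitutively and is active.
NolL is constitutively active in this strain.
With repressor LutD bound, *sibY* is not transcribed.
So SibY is not produced.
Xylulose is present, so ElnH is active.
No repressor is bound and ElnH is active, so *gorK* is transcribed.
So GorK is produced and active.
Activator FubW is present, so *velY* is transcribed.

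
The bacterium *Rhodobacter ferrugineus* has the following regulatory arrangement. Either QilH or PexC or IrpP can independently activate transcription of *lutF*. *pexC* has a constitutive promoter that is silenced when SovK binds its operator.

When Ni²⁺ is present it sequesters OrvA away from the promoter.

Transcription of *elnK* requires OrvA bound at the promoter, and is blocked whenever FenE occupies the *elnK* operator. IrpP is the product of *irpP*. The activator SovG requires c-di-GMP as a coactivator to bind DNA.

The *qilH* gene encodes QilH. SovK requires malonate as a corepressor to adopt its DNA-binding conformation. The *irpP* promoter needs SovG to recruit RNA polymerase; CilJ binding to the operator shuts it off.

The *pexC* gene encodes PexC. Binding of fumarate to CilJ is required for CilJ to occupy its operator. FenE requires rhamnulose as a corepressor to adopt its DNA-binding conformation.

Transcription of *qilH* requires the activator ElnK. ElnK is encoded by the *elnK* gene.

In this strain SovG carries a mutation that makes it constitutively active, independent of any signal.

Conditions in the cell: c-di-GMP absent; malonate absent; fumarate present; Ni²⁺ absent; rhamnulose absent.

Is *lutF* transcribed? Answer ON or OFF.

Rhamnulose is absent, so FenE is inactive.
Ni²⁺ is absent, so OrvA is active.
No repressor is bound and OrvA is active, so *elnK* is transcribed.
So ElnK is produced and active.
No repressor is bound and ElnK is active, so *qilH* is transcribed.
So QilH is produced and active.
Malonate is absent, so SovK is inactive.
With no repressor bound, *pexC* is transcribed.
So PexC is produced and active.
Fumarate is present, so CilJ is active.
SovG is constitutively active in this strain.
With repressor CilJ bound, *irpP* is not transcribed.
So IrpP is not produced.
Activator QilH is present, so *lutF* is transcribed.

ON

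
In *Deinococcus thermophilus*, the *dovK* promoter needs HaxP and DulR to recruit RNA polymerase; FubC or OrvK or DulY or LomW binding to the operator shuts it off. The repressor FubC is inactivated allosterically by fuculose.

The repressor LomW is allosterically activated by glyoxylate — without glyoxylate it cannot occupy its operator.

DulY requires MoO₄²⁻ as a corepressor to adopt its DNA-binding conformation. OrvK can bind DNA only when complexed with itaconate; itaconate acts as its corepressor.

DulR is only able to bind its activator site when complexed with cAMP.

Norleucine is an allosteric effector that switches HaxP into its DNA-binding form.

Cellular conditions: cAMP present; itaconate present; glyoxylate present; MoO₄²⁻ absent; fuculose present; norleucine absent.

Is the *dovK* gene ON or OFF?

OFF

Fuculose is present, so FubC is inactive.
Norleucine is absent, so HaxP is inactive.
Itaconate is present, so OrvK is active.
cAMP is present, so DulR is active.
MoO₄²⁻ is absent, so DulY is inactive.
Glyoxylate is present, so LomW is active.
With repressor OrvK bound, *dovK* is not transcribed.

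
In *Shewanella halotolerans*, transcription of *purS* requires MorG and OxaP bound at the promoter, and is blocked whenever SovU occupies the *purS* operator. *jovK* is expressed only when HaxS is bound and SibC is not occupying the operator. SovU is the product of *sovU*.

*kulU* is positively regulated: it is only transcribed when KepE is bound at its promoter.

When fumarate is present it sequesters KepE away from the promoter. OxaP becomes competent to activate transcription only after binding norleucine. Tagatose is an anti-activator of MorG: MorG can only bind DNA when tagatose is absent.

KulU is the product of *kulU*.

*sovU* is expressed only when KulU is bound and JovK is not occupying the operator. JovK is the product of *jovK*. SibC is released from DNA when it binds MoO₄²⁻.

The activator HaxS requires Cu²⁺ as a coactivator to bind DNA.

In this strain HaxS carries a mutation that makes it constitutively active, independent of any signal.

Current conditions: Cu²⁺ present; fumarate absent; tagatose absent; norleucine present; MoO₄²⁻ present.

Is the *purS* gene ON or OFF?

ON

Tagatose is absent, so MorG is active.
Norleucine is present, so OxaP is active.
MoO₄²⁻ is present, so SibC is inactive.
HaxS is constitutively active in this strain.
No repressor is bound and HaxS is active, so *jovK* is transcribed.
So JovK is produced and active.
Fumarate is absent, so KepE is active.
No repressor is bound and KepE is active, so *kulU* is transcribed.
So KulU is produced and active.
With repressor JovK bound, *sovU* is not transcribed.
So SovU is not produced.
No repressor is bound and MorG and OxaP are active, so *purS* is transcribed.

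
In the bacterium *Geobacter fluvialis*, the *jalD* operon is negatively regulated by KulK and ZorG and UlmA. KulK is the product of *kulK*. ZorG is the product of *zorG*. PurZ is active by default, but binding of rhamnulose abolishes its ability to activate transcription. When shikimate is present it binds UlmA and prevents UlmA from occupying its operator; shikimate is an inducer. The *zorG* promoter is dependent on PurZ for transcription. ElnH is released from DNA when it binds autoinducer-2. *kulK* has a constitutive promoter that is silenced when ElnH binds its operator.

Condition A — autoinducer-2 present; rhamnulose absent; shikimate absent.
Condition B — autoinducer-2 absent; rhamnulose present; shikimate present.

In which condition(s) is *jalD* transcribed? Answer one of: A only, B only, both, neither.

Condition A:
Autoinducer-2 is present, so ElnH is inactive.
With no repressor bound, *kulK* is transcribed.
So KulK is produced and active.
Rhamnulose is absent, so PurZ is active.
No repressor is bound and PurZ is active, so *zorG* is transcribed.
So ZorG is produced and active.
Shikimate is absent, so UlmA is active.
With repressor KulK bound, *jalD* is not transcribed.
→ *jalD* is OFF in A.
Condition B:
Autoinducer-2 is absent, so ElnH is active.
With repressor ElnH bound, *kulK* is not transcribed.
So KulK is not produced.
Rhamnulose is present, so PurZ is inactive.
Required activator PurZ is absent, so *zorG* is not transcribed.
So ZorG is not produced.
Shikimate is present, so UlmA is inactive.
With no repressor bound, *jalD* is transcribed.
→ *jalD* is ON in B.

B only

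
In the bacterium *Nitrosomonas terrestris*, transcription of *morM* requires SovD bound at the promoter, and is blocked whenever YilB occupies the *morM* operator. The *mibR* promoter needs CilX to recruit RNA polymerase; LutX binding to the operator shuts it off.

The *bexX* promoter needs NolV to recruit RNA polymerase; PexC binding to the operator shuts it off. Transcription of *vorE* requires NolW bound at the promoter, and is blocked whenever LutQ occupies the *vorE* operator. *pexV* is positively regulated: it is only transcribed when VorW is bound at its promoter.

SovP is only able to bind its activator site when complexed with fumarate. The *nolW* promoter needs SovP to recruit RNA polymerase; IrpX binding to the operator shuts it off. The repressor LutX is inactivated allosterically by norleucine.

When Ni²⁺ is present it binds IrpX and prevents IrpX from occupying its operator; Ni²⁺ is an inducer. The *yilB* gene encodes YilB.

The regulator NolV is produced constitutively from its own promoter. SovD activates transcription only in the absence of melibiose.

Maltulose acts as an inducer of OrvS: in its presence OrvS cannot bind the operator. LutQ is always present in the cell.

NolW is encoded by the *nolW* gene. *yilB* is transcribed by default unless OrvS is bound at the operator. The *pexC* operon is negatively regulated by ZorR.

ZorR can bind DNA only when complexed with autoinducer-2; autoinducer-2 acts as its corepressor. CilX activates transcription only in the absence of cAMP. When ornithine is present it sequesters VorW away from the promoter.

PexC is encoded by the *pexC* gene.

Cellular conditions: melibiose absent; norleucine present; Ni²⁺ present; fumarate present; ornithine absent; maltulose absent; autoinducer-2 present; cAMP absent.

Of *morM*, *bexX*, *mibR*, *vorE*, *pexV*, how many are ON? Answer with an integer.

Maltulose is absent, so OrvS is active.
With repressor OrvS bound, *yilB* is not transcribed.
So YilB is not produced.
Melibiose is absent, so SovD is active.
No repressor is bound and SovD is active, so *morM* is transcribed.
→ *morM* is ON.
NolV is produced constitutively and is active.
Autoinducer-2 is present, so ZorR is active.
With repressor ZorR bound, *pexC* is not transcribed.
So PexC is not produced.
No repressor is bound and NolV is active, so *bexX* is transcribed.
→ *bexX* is ON.
Norleucine is present, so LutX is inactive.
cAMP is absent, so CilX is active.
No repressor is bound and CilX is active, so *mibR* is transcribed.
→ *mibR* is ON.
Fumarate is present, so SovP is active.
Ni²⁺ is present, so IrpX is inactive.
No repressor is bound and SovP is active, so *nolW* is transcribed.
So NolW is produced and active.
LutQ is produced constitutively and is active.
With repressor LutQ bound, *vorE* is not transcribed.
→ *vorE* is OFF.
Ornithine is absent, so VorW is active.
No repressor is bound and VorW is active, so *pexV* is transcribed.
→ *pexV* is ON.
4 of the 5 genes are transcribed.

4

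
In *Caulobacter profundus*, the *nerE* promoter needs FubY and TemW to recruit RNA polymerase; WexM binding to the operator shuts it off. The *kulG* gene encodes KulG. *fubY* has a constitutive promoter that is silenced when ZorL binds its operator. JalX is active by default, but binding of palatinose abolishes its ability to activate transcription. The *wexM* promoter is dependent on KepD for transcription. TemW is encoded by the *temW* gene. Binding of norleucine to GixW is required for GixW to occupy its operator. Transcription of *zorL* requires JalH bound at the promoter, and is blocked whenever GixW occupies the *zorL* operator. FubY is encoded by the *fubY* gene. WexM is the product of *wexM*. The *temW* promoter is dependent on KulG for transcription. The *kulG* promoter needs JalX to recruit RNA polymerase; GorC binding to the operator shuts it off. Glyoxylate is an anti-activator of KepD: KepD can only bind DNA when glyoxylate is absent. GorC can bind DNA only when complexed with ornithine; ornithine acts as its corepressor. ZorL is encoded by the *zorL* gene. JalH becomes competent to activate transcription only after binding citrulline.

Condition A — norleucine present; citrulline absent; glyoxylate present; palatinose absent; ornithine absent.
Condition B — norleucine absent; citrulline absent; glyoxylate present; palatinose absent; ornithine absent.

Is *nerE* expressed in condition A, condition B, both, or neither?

both

Condition A:
Norleucine is present, so GixW is active.
Citrulline is absent, so JalH is inactive.
With repressor GixW bound, *zorL* is not transcribed.
So ZorL is not produced.
With no repressor bound, *fubY* is transcribed.
So FubY is produced and active.
Glyoxylate is present, so KepD is inactive.
Required activator KepD is absent, so *wexM* is not transcribed.
So WexM is not produced.
Palatinose is absent, so JalX is active.
Ornithine is absent, so GorC is inactive.
No repressor is bound and JalX is active, so *kulG* is transcribed.
So KulG is produced and active.
No repressor is bound and KulG is active, so *temW* is transcribed.
So TemW is produced and active.
No repressor is bound and FubY and TemW are active, so *nerE* is transcribed.
→ *nerE* is ON in A.
Condition B:
Norleucine is absent, so GixW is inactive.
Citrulline is absent, so JalH is inactive.
Required activator JalH is absent, so *zorL* is not transcribed.
So ZorL is not produced.
With no repressor bound, *fubY* is transcribed.
So FubY is produced and active.
Glyoxylate is present, so KepD is inactive.
Required activator KepD is absent, so *wexM* is not transcribed.
So WexM is not produced.
Palatinose is absent, so JalX is active.
Ornithine is absent, so GorC is inactive.
No repressor is bound and JalX is active, so *kulG* is transcribed.
So KulG is produced and active.
No repressor is bound and KulG is active, so *temW* is transcribed.
So TemW is produced and active.
No repressor is bound and FubY and TemW are active, so *nerE* is transcribed.
→ *nerE* is ON in B.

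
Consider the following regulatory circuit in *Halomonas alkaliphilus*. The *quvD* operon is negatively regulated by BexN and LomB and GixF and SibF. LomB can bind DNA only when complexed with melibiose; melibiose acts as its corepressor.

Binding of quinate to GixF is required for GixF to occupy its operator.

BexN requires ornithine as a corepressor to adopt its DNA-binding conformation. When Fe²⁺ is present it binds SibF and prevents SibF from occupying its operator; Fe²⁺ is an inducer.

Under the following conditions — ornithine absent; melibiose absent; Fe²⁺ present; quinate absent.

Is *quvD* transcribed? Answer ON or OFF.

ON

Ornithine is absent, so BexN is inactive.
Melibiose is absent, so LomB is inactive.
Quinate is absent, so GixF is inactive.
Fe²⁺ is present, so SibF is inactive.
With no repressor bound, *quvD* is transcribed.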